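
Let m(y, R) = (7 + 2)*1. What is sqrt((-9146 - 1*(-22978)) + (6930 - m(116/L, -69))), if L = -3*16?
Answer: sqrt(20753) ≈ 144.06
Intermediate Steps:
L = -48
m(y, R) = 9 (m(y, R) = 9*1 = 9)
sqrt((-9146 - 1*(-22978)) + (6930 - m(116/L, -69))) = sqrt((-9146 - 1*(-22978)) + (6930 - 1*9)) = sqrt((-9146 + 22978) + (6930 - 9)) = sqrt(13832 + 6921) = sqrt(20753)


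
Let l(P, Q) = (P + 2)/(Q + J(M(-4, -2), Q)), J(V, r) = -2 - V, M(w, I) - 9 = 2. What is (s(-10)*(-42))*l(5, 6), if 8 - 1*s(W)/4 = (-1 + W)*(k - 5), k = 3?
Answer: -2352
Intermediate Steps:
M(w, I) = 11 (M(w, I) = 9 + 2 = 11)
l(P, Q) = (2 + P)/(-13 + Q) (l(P, Q) = (P + 2)/(Q + (-2 - 1*11)) = (2 + P)/(Q + (-2 - 11)) = (2 + P)/(Q - 13) = (2 + P)/(-13 + Q))
s(W) = 24 + 8*W (s(W) = 32 - 4*(-1 + W)*(3 - 5) = 32 - 4*(-1 + W)*(-2) = 32 - 4*(2 - 2*W) = 32 + (-8 + 8*W) = 24 + 8*W)
(s(-10)*(-42))*l(5, 6) = ((24 + 8*(-10))*(-42))*((2 + 5)/(-13 + 6)) = ((24 - 80)*(-42))*(7/(-7)) = (-56*(-42))*(-⅐*7) = 2352*(-1) = -2352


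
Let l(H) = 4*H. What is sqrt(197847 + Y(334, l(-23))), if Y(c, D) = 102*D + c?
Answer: 7*sqrt(3853) ≈ 434.51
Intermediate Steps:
Y(c, D) = c + 102*D
sqrt(197847 + Y(334, l(-23))) = sqrt(197847 + (334 + 102*(4*(-23)))) = sqrt(197847 + (334 + 102*(-92))) = sqrt(197847 + (334 - 9384)) = sqrt(197847 - 9050) = sqrt(188797) = 7*sqrt(3853)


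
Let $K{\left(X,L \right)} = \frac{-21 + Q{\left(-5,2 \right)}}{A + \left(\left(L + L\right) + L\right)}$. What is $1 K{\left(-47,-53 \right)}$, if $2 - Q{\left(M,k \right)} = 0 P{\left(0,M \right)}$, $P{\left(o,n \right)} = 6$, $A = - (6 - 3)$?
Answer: $\frac{19}{162} \approx 0.11728$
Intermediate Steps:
$A = -3$ ($A = - (6 - 3) = \left(-1\right) 3 = -3$)
$Q{\left(M,k \right)} = 2$ ($Q{\left(M,k \right)} = 2 - 0 \cdot 6 = 2 - 0 = 2 + 0 = 2$)
$K{\left(X,L \right)} = - \frac{19}{-3 + 3 L}$ ($K{\left(X,L \right)} = \frac{-21 + 2}{-3 + \left(\left(L + L\right) + L\right)} = - \frac{19}{-3 + \left(2 L + L\right)} = - \frac{19}{-3 + 3 L}$)
$1 K{\left(-47,-53 \right)} = 1 \left(- \frac{19}{-3 + 3 \left(-53\right)}\right) = 1 \left(- \frac{19}{-3 - 159}\right) = 1 \left(- \frac{19}{-162}\right) = 1 \left(\left(-19\right) \left(- \frac{1}{162}\right)\right) = 1 \cdot \frac{19}{162} = \frac{19}{162}$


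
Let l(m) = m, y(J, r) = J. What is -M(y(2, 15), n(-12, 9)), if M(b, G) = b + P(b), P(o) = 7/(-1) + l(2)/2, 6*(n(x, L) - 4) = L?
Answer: 4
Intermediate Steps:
n(x, L) = 4 + L/6
P(o) = -6 (P(o) = 7/(-1) + 2/2 = 7*(-1) + 2*(1/2) = -7 + 1 = -6)
M(b, G) = -6 + b (M(b, G) = b - 6 = -6 + b)
-M(y(2, 15), n(-12, 9)) = -(-6 + 2) = -1*(-4) = 4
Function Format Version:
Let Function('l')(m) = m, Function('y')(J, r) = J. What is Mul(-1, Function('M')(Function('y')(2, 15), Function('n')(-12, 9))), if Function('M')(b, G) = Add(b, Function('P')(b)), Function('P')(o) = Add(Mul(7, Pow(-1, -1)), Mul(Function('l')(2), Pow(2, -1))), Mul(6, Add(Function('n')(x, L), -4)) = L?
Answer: 4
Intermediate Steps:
Function('n')(x, L) = Add(4, Mul(Rational(1, 6), L))
Function('P')(o) = -6 (Function('P')(o) = Add(Mul(7, Pow(-1, -1)), Mul(2, Pow(2, -1))) = Add(Mul(7, -1), Mul(2, Rational(1, 2))) = Add(-7, 1) = -6)
Function('M')(b, G) = Add(-6, b) (Function('M')(b, G) = Add(b, -6) = Add(-6, b))
Mul(-1, Function('M')(Function('y')(2, 15), Function('n')(-12, 9))) = Mul(-1, Add(-6, 2)) = Mul(-1, -4) = 4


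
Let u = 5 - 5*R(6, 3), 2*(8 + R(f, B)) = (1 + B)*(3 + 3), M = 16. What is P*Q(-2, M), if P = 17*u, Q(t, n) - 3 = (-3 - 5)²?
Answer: -17085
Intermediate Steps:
R(f, B) = -5 + 3*B (R(f, B) = -8 + ((1 + B)*(3 + 3))/2 = -8 + ((1 + B)*6)/2 = -8 + (6 + 6*B)/2 = -8 + (3 + 3*B) = -5 + 3*B)
u = -15 (u = 5 - 5*(-5 + 3*3) = 5 - 5*(-5 + 9) = 5 - 5*4 = 5 - 20 = -15)
Q(t, n) = 67 (Q(t, n) = 3 + (-3 - 5)² = 3 + (-8)² = 3 + 64 = 67)
P = -255 (P = 17*(-15) = -255)
P*Q(-2, M) = -255*67 = -17085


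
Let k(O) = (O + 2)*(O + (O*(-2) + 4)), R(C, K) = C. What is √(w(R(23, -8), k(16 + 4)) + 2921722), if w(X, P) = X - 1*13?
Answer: 2*√730433 ≈ 1709.3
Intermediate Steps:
k(O) = (2 + O)*(4 - O) (k(O) = (2 + O)*(O + (-2*O + 4)) = (2 + O)*(O + (4 - 2*O)) = (2 + O)*(4 - O))
w(X, P) = -13 + X (w(X, P) = X - 13 = -13 + X)
√(w(R(23, -8), k(16 + 4)) + 2921722) = √((-13 + 23) + 2921722) = √(10 + 2921722) = √2921732 = 2*√730433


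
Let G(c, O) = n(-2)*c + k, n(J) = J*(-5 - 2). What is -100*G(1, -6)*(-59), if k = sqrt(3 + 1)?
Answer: 94400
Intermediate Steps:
n(J) = -7*J (n(J) = J*(-7) = -7*J)
k = 2 (k = sqrt(4) = 2)
G(c, O) = 2 + 14*c (G(c, O) = (-7*(-2))*c + 2 = 14*c + 2 = 2 + 14*c)
-100*G(1, -6)*(-59) = -100*(2 + 14*1)*(-59) = -100*(2 + 14)*(-59) = -100*16*(-59) = -1600*(-59) = 94400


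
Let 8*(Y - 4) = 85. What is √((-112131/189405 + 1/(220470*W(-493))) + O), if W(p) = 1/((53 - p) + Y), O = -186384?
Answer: I*√7925776648854956177145/206212940 ≈ 431.72*I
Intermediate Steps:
Y = 117/8 (Y = 4 + (⅛)*85 = 4 + 85/8 = 117/8 ≈ 14.625)
W(p) = 1/(541/8 - p) (W(p) = 1/((53 - p) + 117/8) = 1/(541/8 - p))
√((-112131/189405 + 1/(220470*W(-493))) + O) = √((-112131/189405 + 1/(220470*((8/(541 - 8*(-493)))))) - 186384) = √((-112131*1/189405 + 1/(220470*((8/(541 + 3944))))) - 186384) = √((-4153/7015 + 1/(220470*((8/4485)))) - 186384) = √((-4153/7015 + 1/(220470*((8*(1/4485))))) - 186384) = √((-4153/7015 + 1/(220470*(8/4485))) - 186384) = √((-4153/7015 + (1/220470)*(4485/8)) - 186384) = √((-4153/7015 + 299/117584) - 186384) = √(-486228867/824851760 - 186384) = √(-153739656664707/824851760) = I*√7925776648854956177145/206212940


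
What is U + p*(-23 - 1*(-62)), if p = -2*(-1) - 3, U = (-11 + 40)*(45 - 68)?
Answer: -706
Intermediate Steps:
U = -667 (U = 29*(-23) = -667)
p = -1 (p = 2 - 3 = -1)
U + p*(-23 - 1*(-62)) = -667 - (-23 - 1*(-62)) = -667 - (-23 + 62) = -667 - 1*39 = -667 - 39 = -706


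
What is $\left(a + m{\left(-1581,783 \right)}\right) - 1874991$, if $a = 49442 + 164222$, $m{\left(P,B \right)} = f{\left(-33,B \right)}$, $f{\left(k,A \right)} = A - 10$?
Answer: $-1660554$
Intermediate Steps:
$f{\left(k,A \right)} = -10 + A$
$m{\left(P,B \right)} = -10 + B$
$a = 213664$
$\left(a + m{\left(-1581,783 \right)}\right) - 1874991 = \left(213664 + \left(-10 + 783\right)\right) - 1874991 = \left(213664 + 773\right) - 1874991 = 214437 - 1874991 = -1660554$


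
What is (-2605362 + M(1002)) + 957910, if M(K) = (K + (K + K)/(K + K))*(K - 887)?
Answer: -1532107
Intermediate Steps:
M(K) = (1 + K)*(-887 + K) (M(K) = (K + (2*K)/((2*K)))*(-887 + K) = (K + (2*K)*(1/(2*K)))*(-887 + K) = (K + 1)*(-887 + K) = (1 + K)*(-887 + K))
(-2605362 + M(1002)) + 957910 = (-2605362 + (-887 + 1002² - 886*1002)) + 957910 = (-2605362 + (-887 + 1004004 - 887772)) + 957910 = (-2605362 + 115345) + 957910 = -2490017 + 957910 = -1532107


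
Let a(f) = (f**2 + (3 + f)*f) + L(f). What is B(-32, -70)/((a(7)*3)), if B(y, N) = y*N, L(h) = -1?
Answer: 1120/177 ≈ 6.3277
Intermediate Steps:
B(y, N) = N*y
a(f) = -1 + f**2 + f*(3 + f) (a(f) = (f**2 + (3 + f)*f) - 1 = (f**2 + f*(3 + f)) - 1 = -1 + f**2 + f*(3 + f))
B(-32, -70)/((a(7)*3)) = (-70*(-32))/(((-1 + 2*7**2 + 3*7)*3)) = 2240/(((-1 + 2*49 + 21)*3)) = 2240/(((-1 + 98 + 21)*3)) = 2240/((118*3)) = 2240/354 = 2240*(1/354) = 1120/177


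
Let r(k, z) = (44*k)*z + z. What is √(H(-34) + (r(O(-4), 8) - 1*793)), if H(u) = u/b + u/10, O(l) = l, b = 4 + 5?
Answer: 8*I*√7735/15 ≈ 46.906*I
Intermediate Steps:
b = 9
r(k, z) = z + 44*k*z (r(k, z) = 44*k*z + z = z + 44*k*z)
H(u) = 19*u/90 (H(u) = u/9 + u/10 = 19*u/90)
√(H(-34) + (r(O(-4), 8) - 1*793)) = √((19/90)*(-34) + (8*(1 + 44*(-4)) - 1*793)) = √(-323/45 + (8*(1 - 176) - 793)) = √(-323/45 + (8*(-175) - 793)) = √(-323/45 + (-1400 - 793)) = √(-323/45 - 2193) = √(-99008/45) = 8*I*√7735/15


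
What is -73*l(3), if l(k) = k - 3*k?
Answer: 438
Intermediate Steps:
l(k) = -2*k
-73*l(3) = -(-146)*3 = -73*(-6) = 438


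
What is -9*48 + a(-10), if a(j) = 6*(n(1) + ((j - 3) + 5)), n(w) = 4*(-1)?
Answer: -504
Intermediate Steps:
n(w) = -4
a(j) = -12 + 6*j (a(j) = 6*(-4 + ((j - 3) + 5)) = 6*(-4 + ((-3 + j) + 5)) = 6*(-4 + (2 + j)) = 6*(-2 + j) = -12 + 6*j)
-9*48 + a(-10) = -9*48 + (-12 + 6*(-10)) = -432 + (-12 - 60) = -432 - 72 = -504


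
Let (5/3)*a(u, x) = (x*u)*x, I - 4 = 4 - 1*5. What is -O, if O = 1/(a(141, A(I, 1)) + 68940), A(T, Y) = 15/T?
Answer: -1/71055 ≈ -1.4074e-5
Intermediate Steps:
I = 3 (I = 4 + (4 - 1*5) = 4 + (4 - 5) = 4 - 1 = 3)
a(u, x) = 3*u*x²/5 (a(u, x) = 3*((x*u)*x)/5 = 3*((u*x)*x)/5 = 3*(u*x²)/5 = 3*u*x²/5)
O = 1/71055 (O = 1/((⅗)*141*(15/3)² + 68940) = 1/((⅗)*141*(15*(⅓))² + 68940) = 1/((⅗)*141*5² + 68940) = 1/((⅗)*141*25 + 68940) = 1/(2115 + 68940) = 1/71055 ≈ 1.4074e-5)
-O = -1*1/71055 = -1/71055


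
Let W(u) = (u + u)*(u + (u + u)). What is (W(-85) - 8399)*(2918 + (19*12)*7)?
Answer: 157768814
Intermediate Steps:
W(u) = 6*u**2 (W(u) = (2*u)*(u + 2*u) = (2*u)*(3*u) = 6*u**2)
(W(-85) - 8399)*(2918 + (19*12)*7) = (6*(-85)**2 - 8399)*(2918 + (19*12)*7) = (6*7225 - 8399)*(2918 + 228*7) = (43350 - 8399)*(2918 + 1596) = 34951*4514 = 157768814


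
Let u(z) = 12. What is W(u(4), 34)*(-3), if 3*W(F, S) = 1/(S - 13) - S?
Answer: 713/21 ≈ 33.952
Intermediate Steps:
W(F, S) = -S/3 + 1/(3*(-13 + S)) (W(F, S) = (1/(S - 13) - S)/3 = (1/(-13 + S) - S)/3 = -S/3 + 1/(3*(-13 + S)))
W(u(4), 34)*(-3) = ((1 - 1*34² + 13*34)/(3*(-13 + 34)))*(-3) = ((⅓)*(1 - 1*1156 + 442)/21)*(-3) = ((⅓)*(1/21)*(1 - 1156 + 442))*(-3) = ((⅓)*(1/21)*(-713))*(-3) = -713/63*(-3) = 713/21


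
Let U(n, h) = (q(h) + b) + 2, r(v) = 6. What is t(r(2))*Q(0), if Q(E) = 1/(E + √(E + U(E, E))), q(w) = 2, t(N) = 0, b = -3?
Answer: 0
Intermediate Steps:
U(n, h) = 1 (U(n, h) = (2 - 3) + 2 = -1 + 2 = 1)
Q(E) = 1/(E + √(1 + E)) (Q(E) = 1/(E + √(E + 1)) = 1/(E + √(1 + E)))
t(r(2))*Q(0) = 0/(0 + √(1 + 0)) = 0/(0 + √1) = 0/(0 + 1) = 0/1 = 0*1 = 0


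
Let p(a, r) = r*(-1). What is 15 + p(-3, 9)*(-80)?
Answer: 735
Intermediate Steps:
p(a, r) = -r
15 + p(-3, 9)*(-80) = 15 - 1*9*(-80) = 15 - 9*(-80) = 15 + 720 = 735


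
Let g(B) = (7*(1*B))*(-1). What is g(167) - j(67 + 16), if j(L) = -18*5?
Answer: -1079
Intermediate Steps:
j(L) = -90
g(B) = -7*B (g(B) = (7*B)*(-1) = -7*B)
g(167) - j(67 + 16) = -7*167 - 1*(-90) = -1169 + 90 = -1079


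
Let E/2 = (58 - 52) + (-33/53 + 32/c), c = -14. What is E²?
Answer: 5262436/137641 ≈ 38.233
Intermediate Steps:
E = 2294/371 (E = 2*((58 - 52) + (-33/53 + 32/(-14))) = 2*(6 + (-33*1/53 + 32*(-1/14))) = 2*(6 + (-33/53 - 16/7)) = 2*(6 - 1079/371) = 2*(1147/371) = 2294/371 ≈ 6.1833)
E² = (2294/371)² = 5262436/137641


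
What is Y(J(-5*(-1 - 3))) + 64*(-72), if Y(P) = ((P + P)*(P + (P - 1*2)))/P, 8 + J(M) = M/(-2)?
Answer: -4684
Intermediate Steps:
J(M) = -8 - M/2 (J(M) = -8 + M/(-2) = -8 + M*(-½) = -8 - M/2)
Y(P) = -4 + 4*P (Y(P) = ((2*P)*(P + (P - 2)))/P = ((2*P)*(P + (-2 + P)))/P = ((2*P)*(-2 + 2*P))/P = (2*P*(-2 + 2*P))/P = -4 + 4*P)
Y(J(-5*(-1 - 3))) + 64*(-72) = (-4 + 4*(-8 - (-5)*(-1 - 3)/2)) + 64*(-72) = (-4 + 4*(-8 - (-5)*(-4)/2)) - 4608 = (-4 + 4*(-8 - ½*20)) - 4608 = (-4 + 4*(-8 - 10)) - 4608 = (-4 + 4*(-18)) - 4608 = (-4 - 72) - 4608 = -76 - 4608 = -4684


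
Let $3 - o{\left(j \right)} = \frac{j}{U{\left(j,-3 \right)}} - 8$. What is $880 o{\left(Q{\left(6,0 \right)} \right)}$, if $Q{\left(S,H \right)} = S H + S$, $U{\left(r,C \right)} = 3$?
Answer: $7920$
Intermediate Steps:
$Q{\left(S,H \right)} = S + H S$ ($Q{\left(S,H \right)} = H S + S = S + H S$)
$o{\left(j \right)} = 11 - \frac{j}{3}$ ($o{\left(j \right)} = 3 - \left(\frac{j}{3} - 8\right) = 3 - \left(-8 + \frac{j}{3}\right) = 11 - \frac{j}{3}$)
$880 o{\left(Q{\left(6,0 \right)} \right)} = 880 \left(11 - \frac{6 \left(1 + 0\right)}{3}\right) = 880 \left(11 - \frac{6 \cdot 1}{3}\right) = 880 \left(11 - 2\right) = 880 \cdot 9 = 7920$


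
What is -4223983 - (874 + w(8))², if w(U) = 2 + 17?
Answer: -5021432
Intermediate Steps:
w(U) = 19
-4223983 - (874 + w(8))² = -4223983 - (874 + 19)² = -4223983 - 1*893² = -4223983 - 1*797449 = -4223983 - 797449 = -5021432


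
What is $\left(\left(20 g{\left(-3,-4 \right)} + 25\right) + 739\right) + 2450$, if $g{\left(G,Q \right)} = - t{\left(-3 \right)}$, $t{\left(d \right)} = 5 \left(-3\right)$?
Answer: $3514$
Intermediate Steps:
$t{\left(d \right)} = -15$
$g{\left(G,Q \right)} = 15$ ($g{\left(G,Q \right)} = \left(-1\right) \left(-15\right) = 15$)
$\left(\left(20 g{\left(-3,-4 \right)} + 25\right) + 739\right) + 2450 = \left(\left(20 \cdot 15 + 25\right) + 739\right) + 2450 = \left(\left(300 + 25\right) + 739\right) + 2450 = \left(325 + 739\right) + 2450 = 1064 + 2450 = 3514$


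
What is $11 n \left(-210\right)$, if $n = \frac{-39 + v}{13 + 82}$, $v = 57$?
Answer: $- \frac{8316}{19} \approx -437.68$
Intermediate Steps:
$n = \frac{18}{95}$ ($n = \frac{-39 + 57}{13 + 82} = \frac{18}{95} \approx 0.18947$)
$11 n \left(-210\right) = 11 \cdot \frac{18}{95} \left(-210\right) = \frac{198}{95} \left(-210\right) = - \frac{8316}{19}$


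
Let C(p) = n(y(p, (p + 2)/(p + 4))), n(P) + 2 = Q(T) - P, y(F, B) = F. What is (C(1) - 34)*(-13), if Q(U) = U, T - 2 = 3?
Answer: 416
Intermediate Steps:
T = 5 (T = 2 + 3 = 5)
n(P) = 3 - P (n(P) = -2 + (5 - P) = 3 - P)
C(p) = 3 - p
(C(1) - 34)*(-13) = ((3 - 1*1) - 34)*(-13) = ((3 - 1) - 34)*(-13) = (2 - 34)*(-13) = -32*(-13) = 416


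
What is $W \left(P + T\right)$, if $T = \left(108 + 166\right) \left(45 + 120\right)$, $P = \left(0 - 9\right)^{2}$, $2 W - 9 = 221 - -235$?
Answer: $\frac{21060315}{2} \approx 1.053 \cdot 10^{7}$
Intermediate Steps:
$W = \frac{465}{2}$ ($W = \frac{9}{2} + \frac{221 - -235}{2} = \frac{9}{2} + \frac{221 + 235}{2} = \frac{9}{2} + \frac{1}{2} \cdot 456 = \frac{9}{2} + 228 = \frac{465}{2} \approx 232.5$)
$P = 81$ ($P = \left(-9\right)^{2} = 81$)
$T = 45210$ ($T = 274 \cdot 165 = 45210$)
$W \left(P + T\right) = \frac{465 \left(81 + 45210\right)}{2} = \frac{465}{2} \cdot 45291 = \frac{21060315}{2}$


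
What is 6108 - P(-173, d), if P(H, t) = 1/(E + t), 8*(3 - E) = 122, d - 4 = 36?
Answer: 677984/111 ≈ 6108.0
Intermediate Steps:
d = 40 (d = 4 + 36 = 40)
E = -49/4 (E = 3 - 1/8*122 = 3 - 61/4 = -49/4 ≈ -12.250)
P(H, t) = 1/(-49/4 + t)
6108 - P(-173, d) = 6108 - 4/(-49 + 4*40) = 6108 - 4/(-49 + 160) = 6108 - 4/111 = 677984/111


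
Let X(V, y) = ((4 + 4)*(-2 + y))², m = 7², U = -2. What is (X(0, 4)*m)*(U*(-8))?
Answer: 200704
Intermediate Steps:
m = 49
X(V, y) = (-16 + 8*y)² (X(V, y) = (8*(-2 + y))² = (-16 + 8*y)²)
(X(0, 4)*m)*(U*(-8)) = ((64*(-2 + 4)²)*49)*(-2*(-8)) = ((64*2²)*49)*16 = ((64*4)*49)*16 = (256*49)*16 = 12544*16 = 200704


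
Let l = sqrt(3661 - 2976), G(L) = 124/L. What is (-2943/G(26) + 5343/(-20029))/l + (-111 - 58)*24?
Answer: -4056 - 766620777*sqrt(685)/850631630 ≈ -4079.6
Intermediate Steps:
l = sqrt(685) ≈ 26.173
(-2943/G(26) + 5343/(-20029))/l + (-111 - 58)*24 = (-2943/(124/26) + 5343/(-20029))/(sqrt(685)) + (-111 - 58)*24 = (-2943/(124*(1/26)) + 5343*(-1/20029))*(sqrt(685)/685) - 169*24 = (-2943/62/13 - 5343/20029)*(sqrt(685)/685) - 4056 = (-2943*13/62 - 5343/20029)*(sqrt(685)/685) - 4056 = (-38259/62 - 5343/20029)*(sqrt(685)/685) - 4056 = -766620777*sqrt(685)/850631630 - 4056 = -4056 - 766620777*sqrt(685)/850631630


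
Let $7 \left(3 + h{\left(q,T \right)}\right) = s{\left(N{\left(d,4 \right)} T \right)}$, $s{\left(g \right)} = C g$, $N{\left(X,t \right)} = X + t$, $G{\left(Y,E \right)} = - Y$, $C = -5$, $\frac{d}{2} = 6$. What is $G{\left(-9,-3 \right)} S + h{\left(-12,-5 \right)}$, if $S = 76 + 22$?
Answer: $\frac{6553}{7} \approx 936.14$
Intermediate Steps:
$d = 12$ ($d = 2 \cdot 6 = 12$)
$S = 98$
$s{\left(g \right)} = - 5 g$
$h{\left(q,T \right)} = -3 - \frac{80 T}{7}$ ($h{\left(q,T \right)} = -3 + \frac{\left(-5\right) \left(12 + 4\right) T}{7} = -3 + \frac{\left(-5\right) 16 T}{7} = -3 + \frac{\left(-80\right) T}{7} = -3 - \frac{80 T}{7}$)
$G{\left(-9,-3 \right)} S + h{\left(-12,-5 \right)} = \left(-1\right) \left(-9\right) 98 - - \frac{379}{7} = 9 \cdot 98 + \left(-3 + \frac{400}{7}\right) = 882 + \frac{379}{7} = \frac{6553}{7}$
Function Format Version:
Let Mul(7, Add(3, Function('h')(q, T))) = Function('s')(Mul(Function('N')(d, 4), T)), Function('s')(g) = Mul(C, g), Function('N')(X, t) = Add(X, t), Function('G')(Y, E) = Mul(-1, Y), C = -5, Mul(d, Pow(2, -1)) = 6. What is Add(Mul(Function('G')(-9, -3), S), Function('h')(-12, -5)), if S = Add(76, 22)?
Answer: Rational(6553, 7) ≈ 936.14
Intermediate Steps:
d = 12 (d = Mul(2, 6) = 12)
S = 98
Function('s')(g) = Mul(-5, g)
Function('h')(q, T) = Add(-3, Mul(Rational(-80, 7), T)) (Function('h')(q, T) = Add(-3, Mul(Rational(1, 7), Mul(-5, Mul(Add(12, 4), T)))) = Add(-3, Mul(Rational(1, 7), Mul(-5, Mul(16, T)))) = Add(-3, Mul(Rational(1, 7), Mul(-80, T))) = Add(-3, Mul(Rational(-80, 7), T)))
Add(Mul(Function('G')(-9, -3), S), Function('h')(-12, -5)) = Add(Mul(Mul(-1, -9), 98), Add(-3, Mul(Rational(-80, 7), -5))) = Add(Mul(9, 98), Add(-3, Rational(400, 7))) = Add(882, Rational(379, 7)) = Rational(6553, 7)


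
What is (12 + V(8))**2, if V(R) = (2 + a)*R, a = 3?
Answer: 2704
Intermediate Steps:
V(R) = 5*R (V(R) = (2 + 3)*R = 5*R)
(12 + V(8))**2 = (12 + 5*8)**2 = (12 + 40)**2 = 52**2 = 2704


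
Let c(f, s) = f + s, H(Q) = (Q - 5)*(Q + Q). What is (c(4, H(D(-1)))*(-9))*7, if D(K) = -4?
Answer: -4788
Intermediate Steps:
H(Q) = 2*Q*(-5 + Q) (H(Q) = (-5 + Q)*(2*Q) = 2*Q*(-5 + Q))
(c(4, H(D(-1)))*(-9))*7 = ((4 + 2*(-4)*(-5 - 4))*(-9))*7 = ((4 + 2*(-4)*(-9))*(-9))*7 = ((4 + 72)*(-9))*7 = (76*(-9))*7 = -684*7 = -4788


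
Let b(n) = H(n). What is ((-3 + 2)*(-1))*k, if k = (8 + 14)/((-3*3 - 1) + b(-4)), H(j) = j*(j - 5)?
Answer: 11/13 ≈ 0.84615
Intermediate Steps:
H(j) = j*(-5 + j)
b(n) = n*(-5 + n)
k = 11/13 (k = (8 + 14)/((-3*3 - 1) - 4*(-5 - 4)) = 22/((-9 - 1) - 4*(-9)) = 22/(-10 + 36) = 22/26 = 22*(1/26) = 11/13 ≈ 0.84615)
((-3 + 2)*(-1))*k = ((-3 + 2)*(-1))*(11/13) = -1*(-1)*(11/13) = 1*(11/13) = 11/13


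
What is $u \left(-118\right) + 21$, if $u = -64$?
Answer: $7573$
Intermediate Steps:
$u \left(-118\right) + 21 = \left(-64\right) \left(-118\right) + 21 = 7552 + 21 = 7573$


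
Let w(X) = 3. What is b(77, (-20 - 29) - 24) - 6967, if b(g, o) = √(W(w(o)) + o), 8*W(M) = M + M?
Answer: -6967 + 17*I/2 ≈ -6967.0 + 8.5*I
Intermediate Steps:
W(M) = M/4 (W(M) = (M + M)/8 = (2*M)/8 = M/4)
b(g, o) = √(¾ + o) (b(g, o) = √((¼)*3 + o) = √(¾ + o))
b(77, (-20 - 29) - 24) - 6967 = √(3 + 4*((-20 - 29) - 24))/2 - 6967 = √(3 + 4*(-49 - 24))/2 - 6967 = √(3 + 4*(-73))/2 - 6967 = √(3 - 292)/2 - 6967 = √(-289)/2 - 6967 = (17*I)/2 - 6967 = 17*I/2 - 6967 = -6967 + 17*I/2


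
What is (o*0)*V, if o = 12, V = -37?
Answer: 0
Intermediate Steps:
(o*0)*V = (12*0)*(-37) = 0*(-37) = 0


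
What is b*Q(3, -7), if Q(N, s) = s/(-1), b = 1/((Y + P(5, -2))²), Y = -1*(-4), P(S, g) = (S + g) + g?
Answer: 7/25 ≈ 0.28000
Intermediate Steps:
P(S, g) = S + 2*g
Y = 4
b = 1/25 (b = 1/((4 + (5 + 2*(-2)))²) = 1/((4 + (5 - 4))²) = 1/((4 + 1)²) = 1/(5²) = 1/25 ≈ 0.040000)
Q(N, s) = -s (Q(N, s) = s*(-1) = -s)
b*Q(3, -7) = (-1*(-7))/25 = (1/25)*7 = 7/25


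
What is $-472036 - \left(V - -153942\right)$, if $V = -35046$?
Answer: $-590932$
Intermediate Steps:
$-472036 - \left(V - -153942\right) = -472036 - \left(-35046 - -153942\right) = -472036 - \left(-35046 + 153942\right) = -472036 - 118896 = -590932$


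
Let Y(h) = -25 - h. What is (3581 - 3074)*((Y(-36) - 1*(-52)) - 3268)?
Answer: -1624935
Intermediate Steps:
(3581 - 3074)*((Y(-36) - 1*(-52)) - 3268) = (3581 - 3074)*(((-25 - 1*(-36)) - 1*(-52)) - 3268) = 507*(((-25 + 36) + 52) - 3268) = 507*((11 + 52) - 3268) = 507*(63 - 3268) = 507*(-3205) = -1624935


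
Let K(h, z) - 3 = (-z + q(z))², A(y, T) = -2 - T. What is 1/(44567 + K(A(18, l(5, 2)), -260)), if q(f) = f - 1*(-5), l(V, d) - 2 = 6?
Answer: 1/44595 ≈ 2.2424e-5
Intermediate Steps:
l(V, d) = 8 (l(V, d) = 2 + 6 = 8)
q(f) = 5 + f (q(f) = f + 5 = 5 + f)
K(h, z) = 28 (K(h, z) = 3 + (-z + (5 + z))² = 3 + 5² = 3 + 25 = 28)
1/(44567 + K(A(18, l(5, 2)), -260)) = 1/(44567 + 28) = 1/44595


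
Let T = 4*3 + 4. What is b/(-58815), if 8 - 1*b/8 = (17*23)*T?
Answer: 49984/58815 ≈ 0.84985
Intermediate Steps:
T = 16 (T = 12 + 4 = 16)
b = -49984 (b = 64 - 8*17*23*16 = 64 - 3128*16 = 64 - 8*6256 = 64 - 50048 = -49984)
b/(-58815) = -49984/(-58815) = -49984*(-1/58815) = 49984/58815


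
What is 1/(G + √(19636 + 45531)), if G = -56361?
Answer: -56361/3176497154 - √65167/3176497154 ≈ -1.7824e-5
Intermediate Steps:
1/(G + √(19636 + 45531)) = 1/(-56361 + √(19636 + 45531)) = 1/(-56361 + √65167)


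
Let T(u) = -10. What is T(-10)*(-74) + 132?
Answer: 872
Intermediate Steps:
T(-10)*(-74) + 132 = -10*(-74) + 132 = 740 + 132 = 872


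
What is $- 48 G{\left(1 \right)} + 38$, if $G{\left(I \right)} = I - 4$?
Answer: $182$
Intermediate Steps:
$G{\left(I \right)} = -4 + I$
$- 48 G{\left(1 \right)} + 38 = - 48 \left(-4 + 1\right) + 38 = \left(-48\right) \left(-3\right) + 38 = 144 + 38 = 182$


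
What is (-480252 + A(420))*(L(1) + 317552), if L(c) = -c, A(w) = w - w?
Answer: -152504502852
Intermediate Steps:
A(w) = 0
(-480252 + A(420))*(L(1) + 317552) = (-480252 + 0)*(-1*1 + 317552) = -480252*(-1 + 317552) = -480252*317551 = -152504502852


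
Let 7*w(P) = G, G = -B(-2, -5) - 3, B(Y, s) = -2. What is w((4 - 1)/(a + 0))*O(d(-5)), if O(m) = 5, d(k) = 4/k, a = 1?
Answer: -5/7 ≈ -0.71429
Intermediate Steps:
G = -1 (G = -1*(-2) - 3 = 2 - 3 = -1)
w(P) = -1/7 (w(P) = (1/7)*(-1) = -1/7)
w((4 - 1)/(a + 0))*O(d(-5)) = -1/7*5 = -5/7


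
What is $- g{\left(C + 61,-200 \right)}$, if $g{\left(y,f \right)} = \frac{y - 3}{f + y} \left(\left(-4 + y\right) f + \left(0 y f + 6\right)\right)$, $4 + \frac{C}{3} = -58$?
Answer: $- \frac{3303168}{325} \approx -10164.0$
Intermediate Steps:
$C = -186$ ($C = -12 + 3 \left(-58\right) = -12 - 174 = -186$)
$g{\left(y,f \right)} = \frac{\left(-3 + y\right) \left(6 + f \left(-4 + y\right)\right)}{f + y}$ ($g{\left(y,f \right)} = \frac{-3 + y}{f + y} \left(f \left(-4 + y\right) + \left(0 f + 6\right)\right) = \frac{-3 + y}{f + y} \left(f \left(-4 + y\right) + \left(0 + 6\right)\right) = \frac{-3 + y}{f + y} \left(f \left(-4 + y\right) + 6\right) = \frac{-3 + y}{f + y} \left(6 + f \left(-4 + y\right)\right) = \frac{\left(-3 + y\right) \left(6 + f \left(-4 + y\right)\right)}{f + y}$)
$- g{\left(C + 61,-200 \right)} = - \frac{-18 + 6 \left(-186 + 61\right) + 12 \left(-200\right) - 200 \left(-186 + 61\right)^{2} - - 1400 \left(-186 + 61\right)}{-200 + \left(-186 + 61\right)} = - \frac{-18 + 6 \left(-125\right) - 2400 - 200 \left(-125\right)^{2} - \left(-1400\right) \left(-125\right)}{-200 - 125} = - \frac{-18 - 750 - 2400 - 3125000 - 175000}{-325} = - \frac{\left(-1\right) \left(-18 - 750 - 2400 - 3125000 - 175000\right)}{325} = - \frac{\left(-1\right) \left(-3303168\right)}{325} = \left(-1\right) \frac{3303168}{325} = - \frac{3303168}{325}$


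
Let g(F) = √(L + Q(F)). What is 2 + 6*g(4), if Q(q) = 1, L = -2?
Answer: 2 + 6*I ≈ 2.0 + 6.0*I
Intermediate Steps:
g(F) = I (g(F) = √(-2 + 1) = √(-1) = I)
2 + 6*g(4) = 2 + 6*I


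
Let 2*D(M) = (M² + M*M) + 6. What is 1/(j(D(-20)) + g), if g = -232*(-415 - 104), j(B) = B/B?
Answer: 1/120409 ≈ 8.3050e-6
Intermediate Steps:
D(M) = 3 + M² (D(M) = ((M² + M*M) + 6)/2 = ((M² + M²) + 6)/2 = (2*M² + 6)/2 = (6 + 2*M²)/2 = 3 + M²)
j(B) = 1
g = 120408 (g = -232*(-519) = 120408)
1/(j(D(-20)) + g) = 1/(1 + 120408) = 1/120409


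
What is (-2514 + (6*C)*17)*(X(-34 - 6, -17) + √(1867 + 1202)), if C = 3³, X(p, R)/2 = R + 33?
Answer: 7680 + 720*√341 ≈ 20976.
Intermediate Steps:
X(p, R) = 66 + 2*R (X(p, R) = 2*(R + 33) = 2*(33 + R) = 66 + 2*R)
C = 27
(-2514 + (6*C)*17)*(X(-34 - 6, -17) + √(1867 + 1202)) = (-2514 + (6*27)*17)*((66 + 2*(-17)) + √(1867 + 1202)) = (-2514 + 162*17)*((66 - 34) + √3069) = (-2514 + 2754)*(32 + 3*√341) = 240*(32 + 3*√341) = 7680 + 720*√341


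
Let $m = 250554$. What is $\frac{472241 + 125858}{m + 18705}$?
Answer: $\frac{598099}{269259} \approx 2.2213$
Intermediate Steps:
$\frac{472241 + 125858}{m + 18705} = \frac{472241 + 125858}{250554 + 18705} = \frac{598099}{269259}$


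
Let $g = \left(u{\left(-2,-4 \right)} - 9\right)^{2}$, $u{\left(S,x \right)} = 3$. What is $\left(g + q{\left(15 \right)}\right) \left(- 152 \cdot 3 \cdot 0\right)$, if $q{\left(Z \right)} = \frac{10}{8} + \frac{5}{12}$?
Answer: $0$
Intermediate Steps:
$g = 36$ ($g = \left(3 - 9\right)^{2} = \left(-6\right)^{2} = 36$)
$q{\left(Z \right)} = \frac{5}{3}$ ($q{\left(Z \right)} = 10 \cdot \frac{1}{8} + 5 \cdot \frac{1}{12} = \frac{5}{4} + \frac{5}{12} = \frac{5}{3}$)
$\left(g + q{\left(15 \right)}\right) \left(- 152 \cdot 3 \cdot 0\right) = \left(36 + \frac{5}{3}\right) \left(- 152 \cdot 3 \cdot 0\right) = \frac{113 \left(\left(-152\right) 0\right)}{3} = \frac{113}{3} \cdot 0 = 0$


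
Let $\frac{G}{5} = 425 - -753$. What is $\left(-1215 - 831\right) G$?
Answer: $-12050940$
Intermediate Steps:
$G = 5890$ ($G = 5 \left(425 - -753\right) = 5 \left(425 + 753\right) = 5 \cdot 1178 = 5890$)
$\left(-1215 - 831\right) G = \left(-1215 - 831\right) 5890 = \left(-2046\right) 5890 = -12050940$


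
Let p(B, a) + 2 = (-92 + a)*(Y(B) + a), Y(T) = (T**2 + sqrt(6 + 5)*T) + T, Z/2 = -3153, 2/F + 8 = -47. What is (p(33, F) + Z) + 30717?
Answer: -238528671/3025 - 15186*sqrt(11)/5 ≈ -88926.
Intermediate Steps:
F = -2/55 (F = 2/(-8 - 47) = 2/(-55) = 2*(-1/55) = -2/55 ≈ -0.036364)
Z = -6306 (Z = 2*(-3153) = -6306)
Y(T) = T + T**2 + T*sqrt(11) (Y(T) = (T**2 + sqrt(11)*T) + T = (T**2 + T*sqrt(11)) + T = T + T**2 + T*sqrt(11))
p(B, a) = -2 + (-92 + a)*(a + B*(1 + B + sqrt(11))) (p(B, a) = -2 + (-92 + a)*(B*(1 + B + sqrt(11)) + a) = -2 + (-92 + a)*(a + B*(1 + B + sqrt(11))))
(p(33, F) + Z) + 30717 = ((-2 + (-2/55)**2 - 92*(-2/55) - 92*33*(1 + 33 + sqrt(11)) + 33*(-2/55)*(1 + 33 + sqrt(11))) - 6306) + 30717 = ((-2 + 4/3025 + 184/55 - 92*33*(34 + sqrt(11)) + 33*(-2/55)*(34 + sqrt(11))) - 6306) + 30717 = ((-2 + 4/3025 + 184/55 + (-103224 - 3036*sqrt(11)) + (-204/5 - 6*sqrt(11)/5)) - 6306) + 30717 = ((-312371946/3025 - 15186*sqrt(11)/5) - 6306) + 30717 = (-331447596/3025 - 15186*sqrt(11)/5) + 30717 = -238528671/3025 - 15186*sqrt(11)/5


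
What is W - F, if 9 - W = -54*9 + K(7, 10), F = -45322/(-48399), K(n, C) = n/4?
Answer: 5606467/11388 ≈ 492.31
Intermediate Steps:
K(n, C) = n/4 (K(n, C) = n*(1/4) = n/4)
F = 2666/2847 (F = -45322*(-1/48399) = 2666/2847 ≈ 0.93642)
W = 1973/4 (W = 9 - (-54*9 + (1/4)*7) = 9 - (-486 + 7/4) = 9 - 1*(-1937/4) = 9 + 1937/4 = 1973/4 ≈ 493.25)
W - F = 1973/4 - 1*2666/2847 = 1973/4 - 2666/2847 = 5606467/11388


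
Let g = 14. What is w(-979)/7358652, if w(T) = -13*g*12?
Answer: -26/87603 ≈ -0.00029679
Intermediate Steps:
w(T) = -2184 (w(T) = -13*14*12 = -182*12 = -2184)
w(-979)/7358652 = -2184/7358652 = -2184*1/7358652 = -26/87603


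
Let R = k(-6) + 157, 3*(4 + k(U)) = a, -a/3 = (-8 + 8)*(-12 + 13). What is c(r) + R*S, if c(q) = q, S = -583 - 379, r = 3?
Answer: -147183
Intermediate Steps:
a = 0 (a = -3*(-8 + 8)*(-12 + 13) = -0 = -3*0 = 0)
k(U) = -4 (k(U) = -4 + (⅓)*0 = -4 + 0 = -4)
S = -962
R = 153 (R = -4 + 157 = 153)
c(r) + R*S = 3 + 153*(-962) = 3 - 147186 = -147183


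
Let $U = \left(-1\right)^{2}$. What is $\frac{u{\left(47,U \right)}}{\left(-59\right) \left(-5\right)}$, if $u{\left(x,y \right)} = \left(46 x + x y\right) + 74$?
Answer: $\frac{2283}{295} \approx 7.739$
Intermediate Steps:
$U = 1$
$u{\left(x,y \right)} = 74 + 46 x + x y$
$\frac{u{\left(47,U \right)}}{\left(-59\right) \left(-5\right)} = \frac{74 + 46 \cdot 47 + 47 \cdot 1}{\left(-59\right) \left(-5\right)} = \frac{74 + 2162 + 47}{295} = 2283 \cdot \frac{1}{295} = \frac{2283}{295}$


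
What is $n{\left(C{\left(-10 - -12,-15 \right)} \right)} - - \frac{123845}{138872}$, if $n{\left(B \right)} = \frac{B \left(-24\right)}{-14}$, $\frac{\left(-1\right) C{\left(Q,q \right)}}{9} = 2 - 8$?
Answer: $\frac{90855971}{972104} \approx 93.463$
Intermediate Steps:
$C{\left(Q,q \right)} = 54$ ($C{\left(Q,q \right)} = - 9 \left(2 - 8\right) = \left(-9\right) \left(-6\right) = 54$)
$n{\left(B \right)} = \frac{12 B}{7}$ ($n{\left(B \right)} = - 24 B \left(- \frac{1}{14}\right) = \frac{12 B}{7}$)
$n{\left(C{\left(-10 - -12,-15 \right)} \right)} - - \frac{123845}{138872} = \frac{12}{7} \cdot 54 - - \frac{123845}{138872} = \frac{648}{7} - \left(-123845\right) \frac{1}{138872} = \frac{648}{7} - - \frac{123845}{138872} = \frac{648}{7} + \frac{123845}{138872} = \frac{90855971}{972104}$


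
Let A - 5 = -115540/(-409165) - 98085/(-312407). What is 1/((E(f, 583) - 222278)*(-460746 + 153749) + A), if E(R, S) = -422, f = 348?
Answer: 25565202031/1747847661168830689816 ≈ 1.4627e-11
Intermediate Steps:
A = 143071700916/25565202031 (A = 5 + (-115540/(-409165) - 98085/(-312407)) = 5 + (-115540*(-1/409165) - 98085*(-1/312407)) = 5 + (23108/81833 + 98085/312407) = 5 + 15245690761/25565202031 = 143071700916/25565202031 ≈ 5.5963)
1/((E(f, 583) - 222278)*(-460746 + 153749) + A) = 1/((-422 - 222278)*(-460746 + 153749) + 143071700916/25565202031) = 1/(-222700*(-306997) + 143071700916/25565202031) = 1/(68368231900 + 143071700916/25565202031) = 1/(1747847661168830689816/25565202031) = 25565202031/1747847661168830689816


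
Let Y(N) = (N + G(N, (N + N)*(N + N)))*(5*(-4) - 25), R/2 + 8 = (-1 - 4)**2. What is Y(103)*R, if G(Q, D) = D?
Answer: -65084670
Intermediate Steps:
R = 34 (R = -16 + 2*(-1 - 4)**2 = -16 + 2*(-5)**2 = -16 + 2*25 = -16 + 50 = 34)
Y(N) = -180*N**2 - 45*N (Y(N) = (N + (N + N)*(N + N))*(5*(-4) - 25) = (N + (2*N)*(2*N))*(-20 - 25) = (N + 4*N**2)*(-45) = -180*N**2 - 45*N)
Y(103)*R = (45*103*(-1 - 4*103))*34 = (45*103*(-1 - 412))*34 = (45*103*(-413))*34 = -1914255*34 = -65084670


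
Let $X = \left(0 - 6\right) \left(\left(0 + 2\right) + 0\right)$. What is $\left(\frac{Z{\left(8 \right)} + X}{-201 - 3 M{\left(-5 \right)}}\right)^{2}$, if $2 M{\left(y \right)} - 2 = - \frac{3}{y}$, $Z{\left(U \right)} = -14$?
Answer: $\frac{67600}{4198401} \approx 0.016101$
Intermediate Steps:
$M{\left(y \right)} = 1 - \frac{3}{2 y}$ ($M{\left(y \right)} = 1 + \frac{\left(-3\right) \frac{1}{y}}{2} = 1 - \frac{3}{2 y}$)
$X = -12$ ($X = - 6 \left(2 + 0\right) = \left(-6\right) 2 = -12$)
$\left(\frac{Z{\left(8 \right)} + X}{-201 - 3 M{\left(-5 \right)}}\right)^{2} = \left(\frac{-14 - 12}{-201 - 3 \frac{- \frac{3}{2} - 5}{-5}}\right)^{2} = \left(- \frac{26}{-201 - 3 \left(\left(- \frac{1}{5}\right) \left(- \frac{13}{2}\right)\right)}\right)^{2} = \left(- \frac{26}{-201 - \frac{39}{10}}\right)^{2} = \left(- \frac{26}{- \frac{2049}{10}}\right)^{2} = \left(\left(-26\right) \left(- \frac{10}{2049}\right)\right)^{2} = \left(\frac{260}{2049}\right)^{2} = \frac{67600}{4198401}$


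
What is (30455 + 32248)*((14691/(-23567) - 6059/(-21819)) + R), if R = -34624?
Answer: -372124088884522428/171402791 ≈ -2.1711e+9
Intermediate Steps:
(30455 + 32248)*((14691/(-23567) - 6059/(-21819)) + R) = (30455 + 32248)*((14691/(-23567) - 6059/(-21819)) - 34624) = 62703*((14691*(-1/23567) - 6059*(-1/21819)) - 34624) = 62703*((-14691/23567 + 6059/21819) - 34624) = 62703*(-177750476/514208373 - 34624) = 62703*(-17804128457228/514208373) = -372124088884522428/171402791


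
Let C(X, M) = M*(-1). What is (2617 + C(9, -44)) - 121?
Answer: 2540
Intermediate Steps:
C(X, M) = -M
(2617 + C(9, -44)) - 121 = (2617 - 1*(-44)) - 121 = (2617 + 44) - 121 = 2661 - 121 = 2540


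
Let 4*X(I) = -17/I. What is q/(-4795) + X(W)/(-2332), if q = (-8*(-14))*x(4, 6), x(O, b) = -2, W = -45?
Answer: 536827/11501424 ≈ 0.046675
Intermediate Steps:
X(I) = -17/(4*I) (X(I) = (-17/I)/4 = -17/(4*I))
q = -224 (q = -8*(-14)*(-2) = 112*(-2) = -224)
q/(-4795) + X(W)/(-2332) = -224/(-4795) - 17/4/(-45)/(-2332) = -224*(-1/4795) - 17/4*(-1/45)*(-1/2332) = 32/685 + (17/180)*(-1/2332) = 32/685 - 17/419760 = 536827/11501424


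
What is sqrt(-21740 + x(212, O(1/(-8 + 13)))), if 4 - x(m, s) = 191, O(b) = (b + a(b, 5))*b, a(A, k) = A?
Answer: I*sqrt(21927) ≈ 148.08*I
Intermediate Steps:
O(b) = 2*b**2 (O(b) = (b + b)*b = (2*b)*b = 2*b**2)
x(m, s) = -187 (x(m, s) = 4 - 1*191 = 4 - 191 = -187)
sqrt(-21740 + x(212, O(1/(-8 + 13)))) = sqrt(-21740 - 187) = sqrt(-21927) = I*sqrt(21927)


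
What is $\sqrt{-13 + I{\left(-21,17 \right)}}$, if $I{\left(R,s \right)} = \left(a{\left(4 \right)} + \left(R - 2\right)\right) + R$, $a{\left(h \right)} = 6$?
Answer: $i \sqrt{51} \approx 7.1414 i$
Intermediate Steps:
$I{\left(R,s \right)} = 4 + 2 R$ ($I{\left(R,s \right)} = \left(6 + \left(R - 2\right)\right) + R = \left(6 + \left(-2 + R\right)\right) + R = \left(4 + R\right) + R = 4 + 2 R$)
$\sqrt{-13 + I{\left(-21,17 \right)}} = \sqrt{-13 + \left(4 + 2 \left(-21\right)\right)} = \sqrt{-13 + \left(4 - 42\right)} = \sqrt{-13 - 38} = \sqrt{-51} = i \sqrt{51}$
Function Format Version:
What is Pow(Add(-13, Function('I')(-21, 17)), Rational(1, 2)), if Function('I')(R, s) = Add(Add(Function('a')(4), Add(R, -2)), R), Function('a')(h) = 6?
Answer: Mul(I, Pow(51, Rational(1, 2))) ≈ Mul(7.1414, I)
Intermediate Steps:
Function('I')(R, s) = Add(4, Mul(2, R)) (Function('I')(R, s) = Add(Add(6, Add(R, -2)), R) = Add(Add(6, Add(-2, R)), R) = Add(Add(4, R), R) = Add(4, Mul(2, R)))
Pow(Add(-13, Function('I')(-21, 17)), Rational(1, 2)) = Pow(Add(-13, Add(4, Mul(2, -21))), Rational(1, 2)) = Pow(Add(-13, Add(4, -42)), Rational(1, 2)) = Pow(Add(-13, -38), Rational(1, 2)) = Pow(-51, Rational(1, 2)) = Mul(I, Pow(51, Rational(1, 2)))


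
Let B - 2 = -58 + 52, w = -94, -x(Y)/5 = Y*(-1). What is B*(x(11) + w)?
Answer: 156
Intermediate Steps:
x(Y) = 5*Y (x(Y) = -5*Y*(-1) = -(-5)*Y = 5*Y)
B = -4 (B = 2 + (-58 + 52) = 2 - 6 = -4)
B*(x(11) + w) = -4*(5*11 - 94) = -4*(55 - 94) = -4*(-39) = 156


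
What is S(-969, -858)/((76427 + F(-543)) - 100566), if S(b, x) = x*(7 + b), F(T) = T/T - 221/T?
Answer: -448190028/13106713 ≈ -34.195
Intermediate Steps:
F(T) = 1 - 221/T
S(-969, -858)/((76427 + F(-543)) - 100566) = (-858*(7 - 969))/((76427 + (-221 - 543)/(-543)) - 100566) = (-858*(-962))/((76427 - 1/543*(-764)) - 100566) = 825396/((76427 + 764/543) - 100566) = 825396/(41500625/543 - 100566) = 825396/(-13106713/543) = 825396*(-543/13106713) = -448190028/13106713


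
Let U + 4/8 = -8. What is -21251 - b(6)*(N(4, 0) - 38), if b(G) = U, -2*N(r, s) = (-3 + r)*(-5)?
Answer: -86211/4 ≈ -21553.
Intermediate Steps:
U = -17/2 (U = -½ - 8 = -17/2 ≈ -8.5000)
N(r, s) = -15/2 + 5*r/2 (N(r, s) = -(-3 + r)*(-5)/2 = -(15 - 5*r)/2 = -15/2 + 5*r/2)
b(G) = -17/2
-21251 - b(6)*(N(4, 0) - 38) = -21251 - (-17)*((-15/2 + (5/2)*4) - 38)/2 = -21251 - (-17)*((-15/2 + 10) - 38)/2 = -21251 - (-17)*(5/2 - 38)/2 = -21251 - (-17)*(-71)/(2*2) = -21251 - 1*1207/4 = -21251 - 1207/4 = -86211/4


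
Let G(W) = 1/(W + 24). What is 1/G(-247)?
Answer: -223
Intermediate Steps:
G(W) = 1/(24 + W)
1/G(-247) = 1/(1/(24 - 247)) = 1/(1/(-223)) = 1/(-1/223) = -223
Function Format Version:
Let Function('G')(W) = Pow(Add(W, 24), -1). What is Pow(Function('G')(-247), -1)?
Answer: -223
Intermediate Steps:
Function('G')(W) = Pow(Add(24, W), -1)
Pow(Function('G')(-247), -1) = Pow(Pow(Add(24, -247), -1), -1) = Pow(Pow(-223, -1), -1) = Pow(Rational(-1, 223), -1) = -223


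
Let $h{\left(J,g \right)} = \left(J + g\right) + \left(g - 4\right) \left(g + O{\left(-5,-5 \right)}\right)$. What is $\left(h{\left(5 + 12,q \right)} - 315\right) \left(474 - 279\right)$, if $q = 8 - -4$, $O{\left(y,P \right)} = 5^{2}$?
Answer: $1950$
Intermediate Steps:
$O{\left(y,P \right)} = 25$
$q = 12$ ($q = 8 + 4 = 12$)
$h{\left(J,g \right)} = J + g + \left(-4 + g\right) \left(25 + g\right)$ ($h{\left(J,g \right)} = \left(J + g\right) + \left(g - 4\right) \left(g + 25\right) = \left(J + g\right) + \left(-4 + g\right) \left(25 + g\right) = J + g + \left(-4 + g\right) \left(25 + g\right)$)
$\left(h{\left(5 + 12,q \right)} - 315\right) \left(474 - 279\right) = \left(\left(-100 + \left(5 + 12\right) + 12^{2} + 22 \cdot 12\right) - 315\right) \left(474 - 279\right) = \left(\left(-100 + 17 + 144 + 264\right) - 315\right) 195 = \left(325 - 315\right) 195 = 10 \cdot 195 = 1950$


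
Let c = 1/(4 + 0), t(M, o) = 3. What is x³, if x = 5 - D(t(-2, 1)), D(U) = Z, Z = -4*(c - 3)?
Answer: -216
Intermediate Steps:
c = ¼ (c = 1/4 = ¼ ≈ 0.25000)
Z = 11 (Z = -4*(¼ - 3) = -4*(-11/4) = 11)
D(U) = 11
x = -6 (x = 5 - 1*11 = 5 - 11 = -6)
x³ = (-6)³ = -216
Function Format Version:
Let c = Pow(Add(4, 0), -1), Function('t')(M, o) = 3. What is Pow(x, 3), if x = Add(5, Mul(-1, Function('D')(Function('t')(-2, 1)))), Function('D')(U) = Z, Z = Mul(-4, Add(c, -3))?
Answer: -216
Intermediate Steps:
c = Rational(1, 4) (c = Pow(4, -1) = Rational(1, 4) ≈ 0.25000)
Z = 11 (Z = Mul(-4, Add(Rational(1, 4), -3)) = Mul(-4, Rational(-11, 4)) = 11)
Function('D')(U) = 11
x = -6 (x = Add(5, Mul(-1, 11)) = Add(5, -11) = -6)
Pow(x, 3) = Pow(-6, 3) = -216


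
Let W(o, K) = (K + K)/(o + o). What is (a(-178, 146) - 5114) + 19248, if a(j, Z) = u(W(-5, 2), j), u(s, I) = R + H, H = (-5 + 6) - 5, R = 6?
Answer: 14136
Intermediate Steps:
W(o, K) = K/o (W(o, K) = (2*K)/((2*o)) = (2*K)*(1/(2*o)) = K/o)
H = -4 (H = 1 - 5 = -4)
u(s, I) = 2 (u(s, I) = 6 - 4 = 2)
a(j, Z) = 2
(a(-178, 146) - 5114) + 19248 = (2 - 5114) + 19248 = -5112 + 19248 = 14136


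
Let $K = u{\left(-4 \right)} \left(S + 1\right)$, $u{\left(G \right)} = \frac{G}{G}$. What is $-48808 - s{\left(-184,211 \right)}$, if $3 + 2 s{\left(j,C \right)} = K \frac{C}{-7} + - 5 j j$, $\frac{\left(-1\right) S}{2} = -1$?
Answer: $\frac{251151}{7} \approx 35879.0$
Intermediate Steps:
$S = 2$ ($S = \left(-2\right) \left(-1\right) = 2$)
$u{\left(G \right)} = 1$
$K = 3$ ($K = 1 \left(2 + 1\right) = 1 \cdot 3 = 3$)
$s{\left(j,C \right)} = - \frac{3}{2} - \frac{5 j^{2}}{2} - \frac{3 C}{14}$ ($s{\left(j,C \right)} = - \frac{3}{2} + \frac{3 \frac{C}{-7} + - 5 j j}{2} = - \frac{3}{2} + \frac{3 C \left(- \frac{1}{7}\right) - 5 j^{2}}{2} = - \frac{3}{2} + \frac{3 \left(- \frac{C}{7}\right) - 5 j^{2}}{2} = - \frac{3}{2} + \frac{- \frac{3 C}{7} - 5 j^{2}}{2} = - \frac{3}{2} + \frac{- 5 j^{2} - \frac{3 C}{7}}{2} = - \frac{3}{2} - \left(\frac{3 C}{14} + \frac{5 j^{2}}{2}\right) = - \frac{3}{2} - \frac{5 j^{2}}{2} - \frac{3 C}{14}$)
$-48808 - s{\left(-184,211 \right)} = -48808 - \left(- \frac{3}{2} - \frac{5 \left(-184\right)^{2}}{2} - \frac{633}{14}\right) = -48808 - \left(- \frac{3}{2} - 84640 - \frac{633}{14}\right) = -48808 - - \frac{592807}{7} = -48808 + \frac{592807}{7} = \frac{251151}{7}$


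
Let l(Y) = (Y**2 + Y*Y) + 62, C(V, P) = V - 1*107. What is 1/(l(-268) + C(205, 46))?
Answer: 1/143808 ≈ 6.9537e-6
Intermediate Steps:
C(V, P) = -107 + V (C(V, P) = V - 107 = -107 + V)
l(Y) = 62 + 2*Y**2 (l(Y) = (Y**2 + Y**2) + 62 = 2*Y**2 + 62 = 62 + 2*Y**2)
1/(l(-268) + C(205, 46)) = 1/((62 + 2*(-268)**2) + (-107 + 205)) = 1/((62 + 2*71824) + 98) = 1/((62 + 143648) + 98) = 1/(143710 + 98) = 1/143808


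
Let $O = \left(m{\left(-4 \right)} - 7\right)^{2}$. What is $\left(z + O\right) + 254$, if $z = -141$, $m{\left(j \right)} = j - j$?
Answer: $162$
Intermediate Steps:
$m{\left(j \right)} = 0$
$O = 49$ ($O = \left(0 - 7\right)^{2} = \left(-7\right)^{2} = 49$)
$\left(z + O\right) + 254 = \left(-141 + 49\right) + 254 = -92 + 254 = 162$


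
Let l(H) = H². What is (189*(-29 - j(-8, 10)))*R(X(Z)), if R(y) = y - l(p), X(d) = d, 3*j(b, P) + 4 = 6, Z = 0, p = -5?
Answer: 140175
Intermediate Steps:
j(b, P) = ⅔ (j(b, P) = -4/3 + (⅓)*6 = -4/3 + 2 = ⅔)
R(y) = -25 + y (R(y) = y - 1*(-5)² = y - 1*25 = y - 25 = -25 + y)
(189*(-29 - j(-8, 10)))*R(X(Z)) = (189*(-29 - 1*⅔))*(-25 + 0) = (189*(-29 - ⅔))*(-25) = (189*(-89/3))*(-25) = -5607*(-25) = 140175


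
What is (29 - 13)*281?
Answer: 4496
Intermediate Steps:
(29 - 13)*281 = 16*281 = 4496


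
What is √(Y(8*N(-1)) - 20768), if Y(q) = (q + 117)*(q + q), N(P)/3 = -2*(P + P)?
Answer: 4*√1258 ≈ 141.87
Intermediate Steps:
N(P) = -12*P (N(P) = 3*(-2*(P + P)) = 3*(-4*P) = -12*P)
Y(q) = 2*q*(117 + q) (Y(q) = (117 + q)*(2*q) = 2*q*(117 + q))
√(Y(8*N(-1)) - 20768) = √(2*(8*(-12*(-1)))*(117 + 8*(-12*(-1))) - 20768) = √(2*(8*12)*(117 + 8*12) - 20768) = √(2*96*(117 + 96) - 20768) = √(2*96*213 - 20768) = √(40896 - 20768) = √20128 = 4*√1258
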